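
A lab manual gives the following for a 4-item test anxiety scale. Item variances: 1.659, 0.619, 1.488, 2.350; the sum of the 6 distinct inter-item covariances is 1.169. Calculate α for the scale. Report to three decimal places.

Σσ²ᵢ = 1.659 + 0.619 + 1.488 + 2.350 = 6.116
Sum of distinct covariances = 1.169
σ²_total = Σσ²ᵢ + 2·Σcov = 6.116 + 2 × 1.169 = 8.454
α = (4/3)·(1 − 6.116/8.454) = 0.369

α = 0.369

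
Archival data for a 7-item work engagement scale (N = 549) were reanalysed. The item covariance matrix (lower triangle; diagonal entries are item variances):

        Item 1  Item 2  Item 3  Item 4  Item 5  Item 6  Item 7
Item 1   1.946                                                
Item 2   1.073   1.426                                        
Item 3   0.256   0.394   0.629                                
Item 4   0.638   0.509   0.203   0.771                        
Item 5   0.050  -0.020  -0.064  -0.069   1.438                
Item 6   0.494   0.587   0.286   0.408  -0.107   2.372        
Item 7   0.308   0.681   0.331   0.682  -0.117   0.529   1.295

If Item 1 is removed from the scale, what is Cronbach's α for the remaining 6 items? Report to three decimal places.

Cronbach's α = 0.620

Remaining items: Item 2, Item 3, Item 4, Item 5, Item 6, Item 7 (k = 6).
ΣVar(i) = 1.426 + 0.629 + 0.771 + 1.438 + 2.372 + 1.295 = 7.931
Var(T) = 7.931 + 2 × 4.233 = 16.397
α (item deleted) = (6/5)·(1 − 7.931/16.397) = 0.620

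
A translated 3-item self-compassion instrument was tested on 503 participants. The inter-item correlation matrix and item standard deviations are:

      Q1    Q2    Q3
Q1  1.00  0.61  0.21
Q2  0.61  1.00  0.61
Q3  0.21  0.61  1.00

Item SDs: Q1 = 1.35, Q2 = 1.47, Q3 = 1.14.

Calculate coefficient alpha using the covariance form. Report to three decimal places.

coefficient alpha = 0.738

Σσ²ᵢ = 1.35² + 1.47² + 1.14² = 5.2830
Covariances σ_ij = r_ij · s_i · s_j:
  σ(Q1,Q2) = 0.61 × 1.35 × 1.47 = 1.2105
  σ(Q1,Q3) = 0.21 × 1.35 × 1.14 = 0.3232
  σ(Q2,Q3) = 0.61 × 1.47 × 1.14 = 1.0222
σ²_T = Σσ²ᵢ + 2·Σσ_ij = 5.2830 + 2 × 2.5559 = 10.3948
α = (3/2)·(1 − 5.2830/10.3948) = 0.738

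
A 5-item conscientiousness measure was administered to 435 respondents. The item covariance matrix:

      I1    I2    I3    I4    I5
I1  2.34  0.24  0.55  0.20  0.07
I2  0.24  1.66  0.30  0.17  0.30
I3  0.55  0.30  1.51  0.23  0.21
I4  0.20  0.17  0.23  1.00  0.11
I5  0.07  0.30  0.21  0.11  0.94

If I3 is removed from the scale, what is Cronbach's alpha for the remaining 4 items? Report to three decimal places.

Remaining items: I1, I2, I4, I5 (k = 4).
ΣVar(i) = 2.34 + 1.66 + 1.00 + 0.94 = 5.94
Var(T) = 5.94 + 2 × 1.09 = 8.12
α (item deleted) = (4/3)·(1 − 5.94/8.12) = 0.358

α = 0.358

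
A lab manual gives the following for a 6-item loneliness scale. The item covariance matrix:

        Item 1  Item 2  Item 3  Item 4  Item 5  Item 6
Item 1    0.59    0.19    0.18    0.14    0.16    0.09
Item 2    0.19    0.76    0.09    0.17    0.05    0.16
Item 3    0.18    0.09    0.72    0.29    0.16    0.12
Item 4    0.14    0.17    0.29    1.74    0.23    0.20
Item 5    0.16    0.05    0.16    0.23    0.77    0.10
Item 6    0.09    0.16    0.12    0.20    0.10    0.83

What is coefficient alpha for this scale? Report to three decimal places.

Σσ²ᵢ = 0.59 + 0.76 + 0.72 + 1.74 + 0.77 + 0.83 = 5.41
Sum of off-diagonal covariances = 2.33
Var(T) = 5.41 + 2 × 2.33 = 10.07
α = (k/(k−1))·(1 − Σσ²ᵢ/Var(T)) = (6/5)·(1 − 5.41/10.07) = 0.555

coefficient alpha = 0.555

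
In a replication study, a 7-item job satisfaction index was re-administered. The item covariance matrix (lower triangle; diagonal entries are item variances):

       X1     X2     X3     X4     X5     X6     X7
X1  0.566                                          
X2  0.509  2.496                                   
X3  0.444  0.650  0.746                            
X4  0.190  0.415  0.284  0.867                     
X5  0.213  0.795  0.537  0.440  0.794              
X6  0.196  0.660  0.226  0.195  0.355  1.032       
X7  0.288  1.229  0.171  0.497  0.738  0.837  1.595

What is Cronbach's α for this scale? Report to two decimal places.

sum of item variances = 0.566 + 2.496 + 0.746 + 0.867 + 0.794 + 1.032 + 1.595 = 8.096
Sum of the distinct covariances = 9.869
σ²_T = 8.096 + 2 × 9.869 = 27.834
α = (k/(k−1))·(1 − sum of item variances/σ²_T) = (7/6)·(1 − 8.096/27.834) = 0.83

Cronbach's α = 0.83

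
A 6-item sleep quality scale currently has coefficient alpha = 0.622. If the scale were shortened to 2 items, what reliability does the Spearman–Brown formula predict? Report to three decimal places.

predicted reliability = 0.354

Length factor m = 2/6 = 0.3333
α' = m·α / (1 − (1−m)·α)
   = 2/6 × 0.622 / (1 − (1 − 2/6) × 0.622)
   = 0.2073 / 0.5853 = 0.354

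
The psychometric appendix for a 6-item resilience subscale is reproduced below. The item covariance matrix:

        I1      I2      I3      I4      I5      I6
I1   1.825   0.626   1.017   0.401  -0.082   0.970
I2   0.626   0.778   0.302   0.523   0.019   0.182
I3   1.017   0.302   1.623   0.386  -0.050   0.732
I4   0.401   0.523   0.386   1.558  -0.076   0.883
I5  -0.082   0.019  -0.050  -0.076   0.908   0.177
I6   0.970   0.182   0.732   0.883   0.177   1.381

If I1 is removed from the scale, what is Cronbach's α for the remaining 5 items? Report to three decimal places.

Cronbach's α = 0.620

Remaining items: I2, I3, I4, I5, I6 (k = 5).
ΣVar(i) = 0.778 + 1.623 + 1.558 + 0.908 + 1.381 = 6.248
Var(T) = 6.248 + 2 × 3.078 = 12.404
α (item deleted) = (5/4)·(1 − 6.248/12.404) = 0.620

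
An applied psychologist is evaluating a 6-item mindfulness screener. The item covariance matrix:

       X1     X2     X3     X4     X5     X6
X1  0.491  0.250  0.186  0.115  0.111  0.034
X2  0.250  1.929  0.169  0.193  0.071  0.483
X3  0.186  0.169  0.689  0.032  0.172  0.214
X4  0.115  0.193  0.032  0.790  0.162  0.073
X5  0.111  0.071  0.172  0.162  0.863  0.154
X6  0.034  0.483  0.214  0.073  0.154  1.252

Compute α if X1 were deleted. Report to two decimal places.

Remaining items: X2, X3, X4, X5, X6 (k = 5).
ΣVar(i) = 1.929 + 0.689 + 0.790 + 0.863 + 1.252 = 5.523
total variance = 5.523 + 2 × 1.723 = 8.969
α (item deleted) = (5/4)·(1 − 5.523/8.969) = 0.48

α = 0.48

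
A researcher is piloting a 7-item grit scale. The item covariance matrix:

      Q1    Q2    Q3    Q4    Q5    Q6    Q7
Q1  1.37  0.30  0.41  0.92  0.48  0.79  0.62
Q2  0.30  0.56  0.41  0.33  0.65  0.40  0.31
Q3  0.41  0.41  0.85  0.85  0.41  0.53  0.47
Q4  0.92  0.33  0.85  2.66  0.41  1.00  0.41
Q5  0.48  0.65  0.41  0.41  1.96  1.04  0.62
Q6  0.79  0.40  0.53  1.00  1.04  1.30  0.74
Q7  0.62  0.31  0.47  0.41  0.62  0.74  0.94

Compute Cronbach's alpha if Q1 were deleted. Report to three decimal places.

Cronbach's alpha = 0.810

Remaining items: Q2, Q3, Q4, Q5, Q6, Q7 (k = 6).
Σσᵢ² = 0.56 + 0.85 + 2.66 + 1.96 + 1.30 + 0.94 = 8.27
σ²_T = 8.27 + 2 × 8.58 = 25.43
α (item deleted) = (6/5)·(1 − 8.27/25.43) = 0.810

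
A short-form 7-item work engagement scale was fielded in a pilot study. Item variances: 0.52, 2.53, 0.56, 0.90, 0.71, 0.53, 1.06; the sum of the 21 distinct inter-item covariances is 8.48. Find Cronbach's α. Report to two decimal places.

ΣVar(i) = 0.52 + 2.53 + 0.56 + 0.90 + 0.71 + 0.53 + 1.06 = 6.81
Sum of distinct covariances = 8.48
Var(T) = ΣVar(i) + 2·Σcov = 6.81 + 2 × 8.48 = 23.77
α = (7/6)·(1 − 6.81/23.77) = 0.83

Cronbach's α = 0.83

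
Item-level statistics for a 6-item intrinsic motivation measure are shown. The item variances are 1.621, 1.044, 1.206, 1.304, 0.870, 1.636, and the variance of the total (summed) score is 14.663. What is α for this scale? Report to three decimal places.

α = 0.571

sum of item variances = 1.621 + 1.044 + 1.206 + 1.304 + 0.870 + 1.636 = 7.681
α = (k/(k−1))·(1 − sum of item variances/σ²_T) = (6/5)·(1 − 7.681/14.663) = 0.571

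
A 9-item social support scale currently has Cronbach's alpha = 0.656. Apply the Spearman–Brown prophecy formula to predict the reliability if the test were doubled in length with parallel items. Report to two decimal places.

predicted reliability = 0.79

Length factor m = 2
α' = m·α / (1 + (m−1)·α)
   = 2 × 0.656 / (1 + (2 − 1) × 0.656)
   = 1.3120 / 1.6560 = 0.79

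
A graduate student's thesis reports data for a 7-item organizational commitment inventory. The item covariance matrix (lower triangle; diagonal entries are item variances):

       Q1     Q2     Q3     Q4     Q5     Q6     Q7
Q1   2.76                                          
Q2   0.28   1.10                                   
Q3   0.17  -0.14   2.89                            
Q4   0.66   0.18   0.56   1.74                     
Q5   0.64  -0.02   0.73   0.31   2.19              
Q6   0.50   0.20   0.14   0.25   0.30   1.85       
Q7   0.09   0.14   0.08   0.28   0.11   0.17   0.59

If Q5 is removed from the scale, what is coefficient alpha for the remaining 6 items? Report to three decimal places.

Remaining items: Q1, Q2, Q3, Q4, Q6, Q7 (k = 6).
Σσᵢ² = 2.76 + 1.10 + 2.89 + 1.74 + 1.85 + 0.59 = 10.93
Var(T) = 10.93 + 2 × 3.56 = 18.05
α (item deleted) = (6/5)·(1 − 10.93/18.05) = 0.473

α = 0.473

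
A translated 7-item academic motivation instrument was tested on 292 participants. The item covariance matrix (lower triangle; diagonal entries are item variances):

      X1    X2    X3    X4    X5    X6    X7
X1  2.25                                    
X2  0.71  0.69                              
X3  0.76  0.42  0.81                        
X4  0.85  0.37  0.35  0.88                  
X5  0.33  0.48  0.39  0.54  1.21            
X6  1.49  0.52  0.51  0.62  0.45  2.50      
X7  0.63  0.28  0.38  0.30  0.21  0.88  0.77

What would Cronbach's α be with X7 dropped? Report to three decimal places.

α = 0.814

Remaining items: X1, X2, X3, X4, X5, X6 (k = 6).
sum of item variances = 2.25 + 0.69 + 0.81 + 0.88 + 1.21 + 2.50 = 8.34
σ²_total = 8.34 + 2 × 8.79 = 25.92
α (item deleted) = (6/5)·(1 − 8.34/25.92) = 0.814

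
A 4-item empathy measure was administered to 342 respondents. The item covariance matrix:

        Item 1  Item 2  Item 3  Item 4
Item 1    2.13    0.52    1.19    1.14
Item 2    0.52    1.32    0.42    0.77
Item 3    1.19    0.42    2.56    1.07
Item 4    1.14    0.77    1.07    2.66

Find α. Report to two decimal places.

α = 0.72

Σσᵢ² = 2.13 + 1.32 + 2.56 + 2.66 = 8.67
Sum of off-diagonal covariances = 5.11
Var(T) = 8.67 + 2 × 5.11 = 18.89
α = (k/(k−1))·(1 − Σσᵢ²/Var(T)) = (4/3)·(1 − 8.67/18.89) = 0.72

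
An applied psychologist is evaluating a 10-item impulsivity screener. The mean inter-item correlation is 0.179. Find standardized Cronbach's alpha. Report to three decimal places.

standardized Cronbach's alpha = 0.686

Standardized α = k·r̄ / (1 + (k−1)·r̄) = 10 × 0.179 / (1 + 9 × 0.179)
  = 1.7900 / 2.6110 = 0.686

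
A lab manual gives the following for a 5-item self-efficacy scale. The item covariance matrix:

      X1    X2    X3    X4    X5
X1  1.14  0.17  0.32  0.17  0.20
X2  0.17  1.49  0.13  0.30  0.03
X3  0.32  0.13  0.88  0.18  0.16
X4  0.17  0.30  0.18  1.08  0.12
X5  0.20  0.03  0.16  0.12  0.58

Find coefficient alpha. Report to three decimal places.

sum of item variances = 1.14 + 1.49 + 0.88 + 1.08 + 0.58 = 5.17
Sum of the distinct covariances = 1.78
σ²_total = 5.17 + 2 × 1.78 = 8.73
α = (k/(k−1))·(1 − sum of item variances/σ²_total) = (5/4)·(1 − 5.17/8.73) = 0.510

α = 0.510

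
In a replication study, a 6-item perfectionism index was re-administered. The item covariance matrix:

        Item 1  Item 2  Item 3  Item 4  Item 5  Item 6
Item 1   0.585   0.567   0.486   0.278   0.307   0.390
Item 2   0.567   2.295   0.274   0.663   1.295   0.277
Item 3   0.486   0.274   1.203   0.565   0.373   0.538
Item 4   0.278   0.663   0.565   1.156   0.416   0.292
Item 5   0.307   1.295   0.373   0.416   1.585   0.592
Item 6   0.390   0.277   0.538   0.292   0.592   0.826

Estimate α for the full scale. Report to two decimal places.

Σσ²ᵢ = 0.585 + 2.295 + 1.203 + 1.156 + 1.585 + 0.826 = 7.650
Sum of off-diagonal covariances = 7.313
total variance = 7.650 + 2 × 7.313 = 22.276
α = (k/(k−1))·(1 − Σσ²ᵢ/total variance) = (6/5)·(1 − 7.650/22.276) = 0.79

α = 0.79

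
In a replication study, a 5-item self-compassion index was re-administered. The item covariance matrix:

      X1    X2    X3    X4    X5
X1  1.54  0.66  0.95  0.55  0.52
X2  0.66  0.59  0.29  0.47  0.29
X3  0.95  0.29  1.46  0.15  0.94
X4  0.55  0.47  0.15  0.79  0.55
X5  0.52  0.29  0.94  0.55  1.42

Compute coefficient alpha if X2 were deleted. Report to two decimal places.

Remaining items: X1, X3, X4, X5 (k = 4).
Σσ²ᵢ = 1.54 + 1.46 + 0.79 + 1.42 = 5.21
σ²_T = 5.21 + 2 × 3.66 = 12.53
α (item deleted) = (4/3)·(1 − 5.21/12.53) = 0.78

α = 0.78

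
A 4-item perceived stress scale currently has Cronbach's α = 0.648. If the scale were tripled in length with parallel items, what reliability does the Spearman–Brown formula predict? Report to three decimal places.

predicted reliability = 0.847

Length factor m = 3
α' = m·α / (1 + (m−1)·α)
   = 3 × 0.648 / (1 + (3 − 1) × 0.648)
   = 1.9440 / 2.2960 = 0.847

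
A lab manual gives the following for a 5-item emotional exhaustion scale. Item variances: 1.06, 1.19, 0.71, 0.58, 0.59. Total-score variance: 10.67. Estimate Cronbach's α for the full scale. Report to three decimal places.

Cronbach's α = 0.766

ΣVar(i) = 1.06 + 1.19 + 0.71 + 0.58 + 0.59 = 4.13
α = (k/(k−1))·(1 − ΣVar(i)/σ²_T) = (5/4)·(1 − 4.13/10.67) = 0.766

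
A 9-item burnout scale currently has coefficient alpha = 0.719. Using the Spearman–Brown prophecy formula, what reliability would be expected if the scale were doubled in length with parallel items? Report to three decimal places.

predicted reliability = 0.837

Length factor m = 2
α' = m·α / (1 + (m−1)·α)
   = 2 × 0.719 / (1 + (2 − 1) × 0.719)
   = 1.4380 / 1.7190 = 0.837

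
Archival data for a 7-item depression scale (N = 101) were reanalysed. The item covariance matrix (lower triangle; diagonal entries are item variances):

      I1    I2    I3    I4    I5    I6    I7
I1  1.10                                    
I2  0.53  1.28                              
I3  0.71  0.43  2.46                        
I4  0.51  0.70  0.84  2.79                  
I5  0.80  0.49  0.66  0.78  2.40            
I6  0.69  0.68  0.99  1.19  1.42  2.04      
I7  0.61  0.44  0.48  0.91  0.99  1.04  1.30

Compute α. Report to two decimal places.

Σσ²ᵢ = 1.10 + 1.28 + 2.46 + 2.79 + 2.40 + 2.04 + 1.30 = 13.37
Σ_{i<j} σ_ij = 15.89
Var(T) = 13.37 + 2 × 15.89 = 45.15
α = (k/(k−1))·(1 − Σσ²ᵢ/Var(T)) = (7/6)·(1 − 13.37/45.15) = 0.82

α = 0.82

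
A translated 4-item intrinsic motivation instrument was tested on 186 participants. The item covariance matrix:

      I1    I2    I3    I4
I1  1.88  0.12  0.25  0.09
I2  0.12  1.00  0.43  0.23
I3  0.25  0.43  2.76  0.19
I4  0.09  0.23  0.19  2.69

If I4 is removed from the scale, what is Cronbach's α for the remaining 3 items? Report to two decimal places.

Remaining items: I1, I2, I3 (k = 3).
sum of item variances = 1.88 + 1.00 + 2.76 = 5.64
σ²_total = 5.64 + 2 × 0.80 = 7.24
α (item deleted) = (3/2)·(1 − 5.64/7.24) = 0.33

α = 0.33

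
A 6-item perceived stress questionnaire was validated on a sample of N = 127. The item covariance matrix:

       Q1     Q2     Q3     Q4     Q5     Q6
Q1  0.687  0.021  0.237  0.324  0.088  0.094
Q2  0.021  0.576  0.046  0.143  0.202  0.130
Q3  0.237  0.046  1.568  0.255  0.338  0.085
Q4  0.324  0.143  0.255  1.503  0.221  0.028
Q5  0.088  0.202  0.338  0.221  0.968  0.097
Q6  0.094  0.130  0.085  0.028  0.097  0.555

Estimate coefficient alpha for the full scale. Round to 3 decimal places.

coefficient alpha = 0.529

Σσᵢ² = 0.687 + 0.576 + 1.568 + 1.503 + 0.968 + 0.555 = 5.857
Sum of off-diagonal covariances = 2.309
Var(T) = 5.857 + 2 × 2.309 = 10.475
α = (k/(k−1))·(1 − Σσᵢ²/Var(T)) = (6/5)·(1 − 5.857/10.475) = 0.529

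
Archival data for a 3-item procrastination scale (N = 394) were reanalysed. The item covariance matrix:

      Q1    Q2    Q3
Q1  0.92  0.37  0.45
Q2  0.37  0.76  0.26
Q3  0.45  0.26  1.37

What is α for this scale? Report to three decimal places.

Σσ²ᵢ = 0.92 + 0.76 + 1.37 = 3.05
Sum of the distinct covariances = 1.08
σ²_T = 3.05 + 2 × 1.08 = 5.21
α = (k/(k−1))·(1 − Σσ²ᵢ/σ²_T) = (3/2)·(1 − 3.05/5.21) = 0.622

α = 0.622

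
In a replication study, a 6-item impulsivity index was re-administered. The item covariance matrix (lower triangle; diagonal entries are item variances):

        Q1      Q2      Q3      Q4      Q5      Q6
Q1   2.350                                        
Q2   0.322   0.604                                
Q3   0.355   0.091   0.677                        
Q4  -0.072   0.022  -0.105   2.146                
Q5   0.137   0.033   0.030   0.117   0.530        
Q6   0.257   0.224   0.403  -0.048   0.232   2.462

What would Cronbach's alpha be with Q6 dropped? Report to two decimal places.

α = 0.28

Remaining items: Q1, Q2, Q3, Q4, Q5 (k = 5).
sum of item variances = 2.350 + 0.604 + 0.677 + 2.146 + 0.530 = 6.307
σ²_total = 6.307 + 2 × 0.930 = 8.167
α (item deleted) = (5/4)·(1 − 6.307/8.167) = 0.28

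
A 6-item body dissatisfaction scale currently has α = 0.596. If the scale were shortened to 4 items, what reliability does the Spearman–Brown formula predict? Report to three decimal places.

Length factor m = 4/6 = 0.6667
α' = m·α / (1 − (1−m)·α)
   = 4/6 × 0.596 / (1 − (1 − 4/6) × 0.596)
   = 0.3973 / 0.8013 = 0.496

predicted reliability = 0.496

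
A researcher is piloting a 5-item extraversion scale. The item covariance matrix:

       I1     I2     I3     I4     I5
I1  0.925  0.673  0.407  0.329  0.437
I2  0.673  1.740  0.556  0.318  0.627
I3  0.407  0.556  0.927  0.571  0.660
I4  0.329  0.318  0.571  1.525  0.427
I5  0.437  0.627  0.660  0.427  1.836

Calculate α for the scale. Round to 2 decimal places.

α = 0.74

ΣVar(i) = 0.925 + 1.740 + 0.927 + 1.525 + 1.836 = 6.953
Sum of the distinct covariances = 5.005
total variance = 6.953 + 2 × 5.005 = 16.963
α = (k/(k−1))·(1 − ΣVar(i)/total variance) = (5/4)·(1 − 6.953/16.963) = 0.74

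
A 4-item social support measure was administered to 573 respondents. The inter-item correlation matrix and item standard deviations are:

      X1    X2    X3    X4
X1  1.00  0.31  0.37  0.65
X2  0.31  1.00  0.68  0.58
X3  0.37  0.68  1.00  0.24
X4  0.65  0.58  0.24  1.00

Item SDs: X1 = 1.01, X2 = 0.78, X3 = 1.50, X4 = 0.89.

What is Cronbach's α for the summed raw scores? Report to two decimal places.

Σσ²ᵢ = 1.01² + 0.78² + 1.50² + 0.89² = 4.6706
Covariances σ_ij = r_ij · s_i · s_j:
  σ(X1,X2) = 0.31 × 1.01 × 0.78 = 0.2442
  σ(X1,X3) = 0.37 × 1.01 × 1.50 = 0.5605
  σ(X1,X4) = 0.65 × 1.01 × 0.89 = 0.5843
  σ(X2,X3) = 0.68 × 0.78 × 1.50 = 0.7956
  σ(X2,X4) = 0.58 × 0.78 × 0.89 = 0.4026
  σ(X3,X4) = 0.24 × 1.50 × 0.89 = 0.3204
σ²_T = Σσ²ᵢ + 2·Σσ_ij = 4.6706 + 2 × 2.9076 = 10.4858
α = (4/3)·(1 − 4.6706/10.4858) = 0.74

α = 0.74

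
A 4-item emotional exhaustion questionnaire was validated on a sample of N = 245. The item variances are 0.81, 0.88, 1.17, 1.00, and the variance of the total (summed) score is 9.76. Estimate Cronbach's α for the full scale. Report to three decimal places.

α = 0.806

Σσᵢ² = 0.81 + 0.88 + 1.17 + 1.00 = 3.86
α = (k/(k−1))·(1 − Σσᵢ²/total variance) = (4/3)·(1 − 3.86/9.76) = 0.806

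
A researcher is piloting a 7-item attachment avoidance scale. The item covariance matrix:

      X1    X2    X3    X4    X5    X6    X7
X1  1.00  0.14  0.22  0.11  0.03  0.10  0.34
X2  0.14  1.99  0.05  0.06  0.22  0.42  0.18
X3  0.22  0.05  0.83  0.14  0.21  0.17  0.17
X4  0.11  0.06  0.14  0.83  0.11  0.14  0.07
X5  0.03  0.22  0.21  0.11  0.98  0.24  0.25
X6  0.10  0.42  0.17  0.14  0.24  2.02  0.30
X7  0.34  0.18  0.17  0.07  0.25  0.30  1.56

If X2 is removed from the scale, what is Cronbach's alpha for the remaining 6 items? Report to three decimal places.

α = 0.502

Remaining items: X1, X3, X4, X5, X6, X7 (k = 6).
Σσᵢ² = 1.00 + 0.83 + 0.83 + 0.98 + 2.02 + 1.56 = 7.22
σ²_total = 7.22 + 2 × 2.60 = 12.42
α (item deleted) = (6/5)·(1 − 7.22/12.42) = 0.502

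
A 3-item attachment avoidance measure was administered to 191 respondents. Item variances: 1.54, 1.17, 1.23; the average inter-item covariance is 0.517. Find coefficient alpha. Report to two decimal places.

α = 0.66

Σσᵢ² = 1.54 + 1.17 + 1.23 = 3.94
Sum of the 3 distinct covariances = 3 × 0.517 = 1.551
total variance = Σσᵢ² + 2·Σcov = 3.94 + 2 × 1.551 = 7.042
α = (3/2)·(1 − 3.94/7.042) = 0.66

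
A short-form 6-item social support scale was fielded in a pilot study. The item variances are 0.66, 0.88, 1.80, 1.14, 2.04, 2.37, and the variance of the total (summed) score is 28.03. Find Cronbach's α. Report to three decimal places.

ΣVar(i) = 0.66 + 0.88 + 1.80 + 1.14 + 2.04 + 2.37 = 8.89
α = (k/(k−1))·(1 − ΣVar(i)/total variance) = (6/5)·(1 − 8.89/28.03) = 0.819

α = 0.819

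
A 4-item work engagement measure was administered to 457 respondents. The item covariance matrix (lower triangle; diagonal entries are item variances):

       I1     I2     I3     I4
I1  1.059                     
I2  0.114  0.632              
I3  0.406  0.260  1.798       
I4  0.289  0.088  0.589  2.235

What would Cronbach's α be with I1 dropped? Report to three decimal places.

α = 0.430

Remaining items: I2, I3, I4 (k = 3).
Σσᵢ² = 0.632 + 1.798 + 2.235 = 4.665
total variance = 4.665 + 2 × 0.937 = 6.539
α (item deleted) = (3/2)·(1 − 4.665/6.539) = 0.430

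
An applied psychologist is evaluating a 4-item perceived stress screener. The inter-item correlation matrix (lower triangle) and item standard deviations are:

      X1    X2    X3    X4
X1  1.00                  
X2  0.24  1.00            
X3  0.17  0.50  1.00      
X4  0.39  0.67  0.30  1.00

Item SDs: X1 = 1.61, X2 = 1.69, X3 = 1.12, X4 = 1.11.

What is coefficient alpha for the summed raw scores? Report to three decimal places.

Σσ²ᵢ = 1.61² + 1.69² + 1.12² + 1.11² = 7.9347
Covariances σ_ij = r_ij · s_i · s_j:
  σ(X1,X2) = 0.24 × 1.61 × 1.69 = 0.6530
  σ(X1,X3) = 0.17 × 1.61 × 1.12 = 0.3065
  σ(X1,X4) = 0.39 × 1.61 × 1.11 = 0.6970
  σ(X2,X3) = 0.50 × 1.69 × 1.12 = 0.9464
  σ(X2,X4) = 0.67 × 1.69 × 1.11 = 1.2569
  σ(X3,X4) = 0.30 × 1.12 × 1.11 = 0.3730
σ²_T = Σσ²ᵢ + 2·Σσ_ij = 7.9347 + 2 × 4.2328 = 16.4003
α = (4/3)·(1 − 7.9347/16.4003) = 0.688

α = 0.688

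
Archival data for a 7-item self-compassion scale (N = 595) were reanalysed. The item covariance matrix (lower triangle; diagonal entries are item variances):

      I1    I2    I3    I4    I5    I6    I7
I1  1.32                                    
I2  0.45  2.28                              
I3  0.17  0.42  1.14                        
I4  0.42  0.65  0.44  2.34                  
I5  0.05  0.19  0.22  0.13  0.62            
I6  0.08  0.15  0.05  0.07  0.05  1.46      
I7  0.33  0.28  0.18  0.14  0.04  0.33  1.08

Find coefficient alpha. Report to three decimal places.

α = 0.567

ΣVar(i) = 1.32 + 2.28 + 1.14 + 2.34 + 0.62 + 1.46 + 1.08 = 10.24
Σ_{i<j} σ_ij = 4.84
total variance = 10.24 + 2 × 4.84 = 19.92
α = (k/(k−1))·(1 − ΣVar(i)/total variance) = (7/6)·(1 − 10.24/19.92) = 0.567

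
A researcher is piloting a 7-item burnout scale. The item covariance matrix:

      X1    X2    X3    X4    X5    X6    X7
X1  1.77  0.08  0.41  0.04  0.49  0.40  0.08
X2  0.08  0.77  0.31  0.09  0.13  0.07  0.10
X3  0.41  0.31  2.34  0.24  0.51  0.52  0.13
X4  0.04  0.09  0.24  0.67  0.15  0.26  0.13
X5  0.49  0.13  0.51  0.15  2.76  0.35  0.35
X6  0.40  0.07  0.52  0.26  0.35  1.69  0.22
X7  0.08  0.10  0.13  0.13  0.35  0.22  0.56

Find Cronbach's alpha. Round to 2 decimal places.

sum of item variances = 1.77 + 0.77 + 2.34 + 0.67 + 2.76 + 1.69 + 0.56 = 10.56
Σ_{i<j} σ_ij = 5.06
σ²_T = 10.56 + 2 × 5.06 = 20.68
α = (k/(k−1))·(1 − sum of item variances/σ²_T) = (7/6)·(1 − 10.56/20.68) = 0.57

Cronbach's alpha = 0.57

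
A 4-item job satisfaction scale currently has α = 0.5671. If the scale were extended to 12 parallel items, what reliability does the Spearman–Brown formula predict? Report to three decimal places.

predicted reliability = 0.797

Length factor m = 12/4 = 3.0000
α' = m·α / (1 + (m−1)·α)
   = 12/4 × 0.5671 / (1 + (12/4 − 1) × 0.5671)
   = 1.7013 / 2.1342 = 0.797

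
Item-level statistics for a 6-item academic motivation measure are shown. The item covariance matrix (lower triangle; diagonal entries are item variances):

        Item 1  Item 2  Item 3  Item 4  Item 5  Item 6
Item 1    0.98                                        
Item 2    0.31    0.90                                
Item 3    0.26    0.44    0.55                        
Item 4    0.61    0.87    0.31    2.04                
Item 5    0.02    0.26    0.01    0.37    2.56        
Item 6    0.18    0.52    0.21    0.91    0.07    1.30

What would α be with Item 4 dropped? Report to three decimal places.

Remaining items: Item 1, Item 2, Item 3, Item 5, Item 6 (k = 5).
ΣVar(i) = 0.98 + 0.90 + 0.55 + 2.56 + 1.30 = 6.29
σ²_total = 6.29 + 2 × 2.28 = 10.85
α (item deleted) = (5/4)·(1 − 6.29/10.85) = 0.525

α = 0.525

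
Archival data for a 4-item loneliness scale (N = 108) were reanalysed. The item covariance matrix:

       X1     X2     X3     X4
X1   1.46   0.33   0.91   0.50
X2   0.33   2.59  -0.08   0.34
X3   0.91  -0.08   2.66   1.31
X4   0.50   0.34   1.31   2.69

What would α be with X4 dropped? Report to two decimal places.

Remaining items: X1, X2, X3 (k = 3).
Σσ²ᵢ = 1.46 + 2.59 + 2.66 = 6.71
total variance = 6.71 + 2 × 1.16 = 9.03
α (item deleted) = (3/2)·(1 − 6.71/9.03) = 0.39

α = 0.39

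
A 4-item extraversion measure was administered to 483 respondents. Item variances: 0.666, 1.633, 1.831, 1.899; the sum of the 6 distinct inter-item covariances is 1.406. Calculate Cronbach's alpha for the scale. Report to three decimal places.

α = 0.424

Σσ²ᵢ = 0.666 + 1.633 + 1.831 + 1.899 = 6.029
Sum of distinct covariances = 1.406
Var(T) = Σσ²ᵢ + 2·Σcov = 6.029 + 2 × 1.406 = 8.841
α = (4/3)·(1 − 6.029/8.841) = 0.424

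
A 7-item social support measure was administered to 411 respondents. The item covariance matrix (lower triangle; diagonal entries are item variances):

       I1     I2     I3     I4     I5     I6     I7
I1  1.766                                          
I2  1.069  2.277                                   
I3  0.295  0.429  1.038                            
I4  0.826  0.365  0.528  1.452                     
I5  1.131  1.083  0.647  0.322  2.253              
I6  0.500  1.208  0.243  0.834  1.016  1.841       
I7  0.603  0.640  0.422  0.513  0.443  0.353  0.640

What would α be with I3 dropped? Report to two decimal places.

Remaining items: I1, I2, I4, I5, I6, I7 (k = 6).
sum of item variances = 1.766 + 2.277 + 1.452 + 2.253 + 1.841 + 0.640 = 10.229
σ²_T = 10.229 + 2 × 10.906 = 32.041
α (item deleted) = (6/5)·(1 − 10.229/32.041) = 0.82

α = 0.82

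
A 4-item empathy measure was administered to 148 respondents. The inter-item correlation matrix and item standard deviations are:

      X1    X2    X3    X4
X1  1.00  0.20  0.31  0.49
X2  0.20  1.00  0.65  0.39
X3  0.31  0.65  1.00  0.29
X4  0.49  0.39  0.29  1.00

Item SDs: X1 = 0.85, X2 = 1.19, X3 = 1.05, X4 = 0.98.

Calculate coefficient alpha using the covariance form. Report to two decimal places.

coefficient alpha = 0.72

Σσ²ᵢ = 0.85² + 1.19² + 1.05² + 0.98² = 4.2015
Covariances σ_ij = r_ij · s_i · s_j:
  σ(X1,X2) = 0.20 × 0.85 × 1.19 = 0.2023
  σ(X1,X3) = 0.31 × 0.85 × 1.05 = 0.2767
  σ(X1,X4) = 0.49 × 0.85 × 0.98 = 0.4082
  σ(X2,X3) = 0.65 × 1.19 × 1.05 = 0.8122
  σ(X2,X4) = 0.39 × 1.19 × 0.98 = 0.4548
  σ(X3,X4) = 0.29 × 1.05 × 0.98 = 0.2984
σ²_T = Σσ²ᵢ + 2·Σσ_ij = 4.2015 + 2 × 2.4526 = 9.1067
α = (4/3)·(1 − 4.2015/9.1067) = 0.72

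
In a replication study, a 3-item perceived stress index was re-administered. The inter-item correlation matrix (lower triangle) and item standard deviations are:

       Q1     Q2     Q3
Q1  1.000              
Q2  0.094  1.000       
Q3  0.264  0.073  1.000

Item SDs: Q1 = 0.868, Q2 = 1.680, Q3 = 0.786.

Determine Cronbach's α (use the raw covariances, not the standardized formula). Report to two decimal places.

α = 0.25

Σσ²ᵢ = 0.868² + 1.680² + 0.786² = 4.1936
Covariances σ_ij = r_ij · s_i · s_j:
  σ(Q1,Q2) = 0.094 × 0.868 × 1.680 = 0.1371
  σ(Q1,Q3) = 0.264 × 0.868 × 0.786 = 0.1801
  σ(Q2,Q3) = 0.073 × 1.680 × 0.786 = 0.0964
σ²_T = Σσ²ᵢ + 2·Σσ_ij = 4.1936 + 2 × 0.4136 = 5.0208
α = (3/2)·(1 − 4.1936/5.0208) = 0.25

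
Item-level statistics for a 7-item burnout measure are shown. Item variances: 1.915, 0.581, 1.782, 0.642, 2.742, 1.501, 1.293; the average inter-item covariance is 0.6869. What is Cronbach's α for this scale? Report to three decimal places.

Cronbach's α = 0.856

sum of item variances = 1.915 + 0.581 + 1.782 + 0.642 + 2.742 + 1.501 + 1.293 = 10.456
Sum of the 21 distinct covariances = 21 × 0.6869 = 14.4249
Var(T) = sum of item variances + 2·Σcov = 10.456 + 2 × 14.4249 = 39.3058
α = (7/6)·(1 − 10.456/39.3058) = 0.856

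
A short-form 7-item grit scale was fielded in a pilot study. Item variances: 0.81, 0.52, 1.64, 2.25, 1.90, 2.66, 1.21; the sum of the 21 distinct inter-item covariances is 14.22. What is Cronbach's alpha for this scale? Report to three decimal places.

Cronbach's alpha = 0.841

sum of item variances = 0.81 + 0.52 + 1.64 + 2.25 + 1.90 + 2.66 + 1.21 = 10.99
Sum of distinct covariances = 14.22
σ²_T = sum of item variances + 2·Σcov = 10.99 + 2 × 14.22 = 39.43
α = (7/6)·(1 − 10.99/39.43) = 0.841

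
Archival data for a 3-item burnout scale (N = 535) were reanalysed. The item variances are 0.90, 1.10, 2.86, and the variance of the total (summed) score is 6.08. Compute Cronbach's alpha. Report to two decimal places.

ΣVar(i) = 0.90 + 1.10 + 2.86 = 4.86
α = (k/(k−1))·(1 − ΣVar(i)/Var(T)) = (3/2)·(1 − 4.86/6.08) = 0.30

Cronbach's alpha = 0.30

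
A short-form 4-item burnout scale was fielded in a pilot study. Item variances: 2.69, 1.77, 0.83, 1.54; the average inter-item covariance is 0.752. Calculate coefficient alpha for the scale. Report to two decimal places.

Σσᵢ² = 2.69 + 1.77 + 0.83 + 1.54 = 6.83
Sum of the 6 distinct covariances = 6 × 0.752 = 4.512
Var(T) = Σσᵢ² + 2·Σcov = 6.83 + 2 × 4.512 = 15.854
α = (4/3)·(1 − 6.83/15.854) = 0.76

coefficient alpha = 0.76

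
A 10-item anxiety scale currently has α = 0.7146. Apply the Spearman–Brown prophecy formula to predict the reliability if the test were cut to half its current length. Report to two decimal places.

predicted reliability = 0.56

Length factor m = 1/2
α' = m·α / (1 − (1−m)·α)
   = 1/2 × 0.7146 / (1 − (1 − 1/2) × 0.7146)
   = 0.3573 / 0.6427 = 0.56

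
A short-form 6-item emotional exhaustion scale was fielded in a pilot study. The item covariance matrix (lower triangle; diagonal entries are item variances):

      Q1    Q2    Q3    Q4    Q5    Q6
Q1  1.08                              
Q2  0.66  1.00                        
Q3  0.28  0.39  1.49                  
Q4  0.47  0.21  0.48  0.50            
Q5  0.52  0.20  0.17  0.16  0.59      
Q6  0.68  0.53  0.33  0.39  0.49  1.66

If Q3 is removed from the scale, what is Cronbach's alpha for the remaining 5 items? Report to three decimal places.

Cronbach's alpha = 0.801

Remaining items: Q1, Q2, Q4, Q5, Q6 (k = 5).
Σσᵢ² = 1.08 + 1.00 + 0.50 + 0.59 + 1.66 = 4.83
σ²_total = 4.83 + 2 × 4.31 = 13.45
α (item deleted) = (5/4)·(1 − 4.83/13.45) = 0.801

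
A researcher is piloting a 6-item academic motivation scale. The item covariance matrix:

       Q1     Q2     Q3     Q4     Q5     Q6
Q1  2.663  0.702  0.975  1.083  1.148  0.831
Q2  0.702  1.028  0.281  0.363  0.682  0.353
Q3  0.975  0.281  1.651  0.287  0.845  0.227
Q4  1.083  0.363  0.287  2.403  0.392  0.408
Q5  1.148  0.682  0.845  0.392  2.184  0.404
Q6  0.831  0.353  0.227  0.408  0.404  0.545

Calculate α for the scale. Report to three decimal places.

α = 0.758

sum of item variances = 2.663 + 1.028 + 1.651 + 2.403 + 2.184 + 0.545 = 10.474
Σ_{i<j} σ_ij = 8.981
total variance = 10.474 + 2 × 8.981 = 28.436
α = (k/(k−1))·(1 − sum of item variances/total variance) = (6/5)·(1 − 10.474/28.436) = 0.758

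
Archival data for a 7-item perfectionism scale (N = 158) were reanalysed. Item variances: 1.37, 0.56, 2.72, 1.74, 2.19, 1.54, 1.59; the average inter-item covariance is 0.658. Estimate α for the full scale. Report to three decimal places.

α = 0.819

ΣVar(i) = 1.37 + 0.56 + 2.72 + 1.74 + 2.19 + 1.54 + 1.59 = 11.71
Sum of the 21 distinct covariances = 21 × 0.658 = 13.818
σ²_total = ΣVar(i) + 2·Σcov = 11.71 + 2 × 13.818 = 39.346
α = (7/6)·(1 − 11.71/39.346) = 0.819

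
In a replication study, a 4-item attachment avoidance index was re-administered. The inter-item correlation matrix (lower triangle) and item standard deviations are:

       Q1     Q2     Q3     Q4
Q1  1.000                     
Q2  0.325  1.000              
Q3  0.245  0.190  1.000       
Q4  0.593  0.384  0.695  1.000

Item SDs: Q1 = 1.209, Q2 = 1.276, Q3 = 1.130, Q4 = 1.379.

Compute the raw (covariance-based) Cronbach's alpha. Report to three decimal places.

Σσ²ᵢ = 1.209² + 1.276² + 1.130² + 1.379² = 6.2684
Covariances σ_ij = r_ij · s_i · s_j:
  σ(Q1,Q2) = 0.325 × 1.209 × 1.276 = 0.5014
  σ(Q1,Q3) = 0.245 × 1.209 × 1.130 = 0.3347
  σ(Q1,Q4) = 0.593 × 1.209 × 1.379 = 0.9887
  σ(Q2,Q3) = 0.190 × 1.276 × 1.130 = 0.2740
  σ(Q2,Q4) = 0.384 × 1.276 × 1.379 = 0.6757
  σ(Q3,Q4) = 0.695 × 1.130 × 1.379 = 1.0830
σ²_T = Σσ²ᵢ + 2·Σσ_ij = 6.2684 + 2 × 3.8575 = 13.9834
α = (4/3)·(1 − 6.2684/13.9834) = 0.736

α = 0.736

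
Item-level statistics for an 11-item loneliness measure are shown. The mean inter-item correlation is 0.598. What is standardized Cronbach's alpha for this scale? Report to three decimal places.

standardized Cronbach's alpha = 0.942

Standardized α = k·r̄ / (1 + (k−1)·r̄) = 11 × 0.598 / (1 + 10 × 0.598)
  = 6.5780 / 6.9800 = 0.942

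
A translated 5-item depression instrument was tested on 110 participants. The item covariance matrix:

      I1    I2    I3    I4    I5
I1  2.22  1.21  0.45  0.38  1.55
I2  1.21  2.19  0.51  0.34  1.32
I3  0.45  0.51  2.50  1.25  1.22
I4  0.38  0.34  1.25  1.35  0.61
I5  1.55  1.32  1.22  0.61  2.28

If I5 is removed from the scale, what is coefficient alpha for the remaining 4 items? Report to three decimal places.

Remaining items: I1, I2, I3, I4 (k = 4).
Σσᵢ² = 2.22 + 2.19 + 2.50 + 1.35 = 8.26
total variance = 8.26 + 2 × 4.14 = 16.54
α (item deleted) = (4/3)·(1 − 8.26/16.54) = 0.667

α = 0.667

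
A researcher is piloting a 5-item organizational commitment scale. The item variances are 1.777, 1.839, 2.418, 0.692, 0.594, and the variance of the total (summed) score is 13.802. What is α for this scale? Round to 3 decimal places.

ΣVar(i) = 1.777 + 1.839 + 2.418 + 0.692 + 0.594 = 7.320
α = (k/(k−1))·(1 − ΣVar(i)/σ²_T) = (5/4)·(1 − 7.320/13.802) = 0.587

α = 0.587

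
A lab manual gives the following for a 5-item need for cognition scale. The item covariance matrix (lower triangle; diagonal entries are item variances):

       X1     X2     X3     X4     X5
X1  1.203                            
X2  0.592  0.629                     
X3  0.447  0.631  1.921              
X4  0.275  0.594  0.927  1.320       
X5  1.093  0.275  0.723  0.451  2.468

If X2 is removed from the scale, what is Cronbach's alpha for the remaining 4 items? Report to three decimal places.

α = 0.708

Remaining items: X1, X3, X4, X5 (k = 4).
ΣVar(i) = 1.203 + 1.921 + 1.320 + 2.468 = 6.912
σ²_total = 6.912 + 2 × 3.916 = 14.744
α (item deleted) = (4/3)·(1 − 6.912/14.744) = 0.708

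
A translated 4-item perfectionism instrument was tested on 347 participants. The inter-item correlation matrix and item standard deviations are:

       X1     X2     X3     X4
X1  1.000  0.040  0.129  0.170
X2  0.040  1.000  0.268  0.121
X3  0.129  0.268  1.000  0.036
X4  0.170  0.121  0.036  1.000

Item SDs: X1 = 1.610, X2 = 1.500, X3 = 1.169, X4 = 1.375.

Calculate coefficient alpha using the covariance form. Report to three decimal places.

coefficient alpha = 0.359

Σσ²ᵢ = 1.610² + 1.500² + 1.169² + 1.375² = 8.0993
Covariances σ_ij = r_ij · s_i · s_j:
  σ(X1,X2) = 0.040 × 1.610 × 1.500 = 0.0966
  σ(X1,X3) = 0.129 × 1.610 × 1.169 = 0.2428
  σ(X1,X4) = 0.170 × 1.610 × 1.375 = 0.3763
  σ(X2,X3) = 0.268 × 1.500 × 1.169 = 0.4699
  σ(X2,X4) = 0.121 × 1.500 × 1.375 = 0.2496
  σ(X3,X4) = 0.036 × 1.169 × 1.375 = 0.0579
σ²_T = Σσ²ᵢ + 2·Σσ_ij = 8.0993 + 2 × 1.4931 = 11.0855
α = (4/3)·(1 − 8.0993/11.0855) = 0.359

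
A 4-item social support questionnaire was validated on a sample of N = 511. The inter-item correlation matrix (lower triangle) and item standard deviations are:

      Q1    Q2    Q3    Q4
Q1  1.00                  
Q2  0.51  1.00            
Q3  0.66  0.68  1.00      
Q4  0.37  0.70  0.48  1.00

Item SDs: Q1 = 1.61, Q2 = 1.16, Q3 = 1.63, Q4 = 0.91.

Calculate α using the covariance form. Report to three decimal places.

α = 0.822

Σσ²ᵢ = 1.61² + 1.16² + 1.63² + 0.91² = 7.4227
Covariances σ_ij = r_ij · s_i · s_j:
  σ(Q1,Q2) = 0.51 × 1.61 × 1.16 = 0.9525
  σ(Q1,Q3) = 0.66 × 1.61 × 1.63 = 1.7320
  σ(Q1,Q4) = 0.37 × 1.61 × 0.91 = 0.5421
  σ(Q2,Q3) = 0.68 × 1.16 × 1.63 = 1.2857
  σ(Q2,Q4) = 0.70 × 1.16 × 0.91 = 0.7389
  σ(Q3,Q4) = 0.48 × 1.63 × 0.91 = 0.7120
σ²_T = Σσ²ᵢ + 2·Σσ_ij = 7.4227 + 2 × 5.9632 = 19.3491
α = (4/3)·(1 − 7.4227/19.3491) = 0.822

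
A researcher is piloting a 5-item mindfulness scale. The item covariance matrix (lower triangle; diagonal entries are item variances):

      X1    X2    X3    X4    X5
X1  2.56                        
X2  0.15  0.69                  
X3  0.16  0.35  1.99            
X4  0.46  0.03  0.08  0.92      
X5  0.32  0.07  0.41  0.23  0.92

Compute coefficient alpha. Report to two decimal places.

Σσᵢ² = 2.56 + 0.69 + 1.99 + 0.92 + 0.92 = 7.08
Σ_{i<j} σ_ij = 2.26
σ²_T = 7.08 + 2 × 2.26 = 11.60
α = (k/(k−1))·(1 − Σσᵢ²/σ²_T) = (5/4)·(1 − 7.08/11.60) = 0.49

coefficient alpha = 0.49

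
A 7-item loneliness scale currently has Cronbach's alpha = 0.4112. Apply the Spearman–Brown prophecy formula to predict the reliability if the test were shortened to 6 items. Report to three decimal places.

Length factor m = 6/7 = 0.8571
α' = m·α / (1 − (1−m)·α)
   = 6/7 × 0.4112 / (1 − (1 − 6/7) × 0.4112)
   = 0.3525 / 0.9413 = 0.374

predicted reliability = 0.374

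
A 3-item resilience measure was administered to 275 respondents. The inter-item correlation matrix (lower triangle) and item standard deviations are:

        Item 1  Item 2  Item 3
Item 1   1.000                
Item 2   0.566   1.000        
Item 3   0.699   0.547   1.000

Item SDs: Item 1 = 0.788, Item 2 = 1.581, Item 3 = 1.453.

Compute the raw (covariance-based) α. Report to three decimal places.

Σσ²ᵢ = 0.788² + 1.581² + 1.453² = 5.2317
Covariances σ_ij = r_ij · s_i · s_j:
  σ(Item 1,Item 2) = 0.566 × 0.788 × 1.581 = 0.7051
  σ(Item 1,Item 3) = 0.699 × 0.788 × 1.453 = 0.8003
  σ(Item 2,Item 3) = 0.547 × 1.581 × 1.453 = 1.2566
σ²_T = Σσ²ᵢ + 2·Σσ_ij = 5.2317 + 2 × 2.7620 = 10.7557
α = (3/2)·(1 − 5.2317/10.7557) = 0.770

α = 0.770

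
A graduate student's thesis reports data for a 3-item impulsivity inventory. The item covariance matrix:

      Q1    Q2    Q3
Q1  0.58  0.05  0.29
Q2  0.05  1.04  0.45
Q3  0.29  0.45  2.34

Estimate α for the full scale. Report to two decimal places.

ΣVar(i) = 0.58 + 1.04 + 2.34 = 3.96
Sum of the distinct covariances = 0.79
σ²_T = 3.96 + 2 × 0.79 = 5.54
α = (k/(k−1))·(1 − ΣVar(i)/σ²_T) = (3/2)·(1 − 3.96/5.54) = 0.43

α = 0.43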